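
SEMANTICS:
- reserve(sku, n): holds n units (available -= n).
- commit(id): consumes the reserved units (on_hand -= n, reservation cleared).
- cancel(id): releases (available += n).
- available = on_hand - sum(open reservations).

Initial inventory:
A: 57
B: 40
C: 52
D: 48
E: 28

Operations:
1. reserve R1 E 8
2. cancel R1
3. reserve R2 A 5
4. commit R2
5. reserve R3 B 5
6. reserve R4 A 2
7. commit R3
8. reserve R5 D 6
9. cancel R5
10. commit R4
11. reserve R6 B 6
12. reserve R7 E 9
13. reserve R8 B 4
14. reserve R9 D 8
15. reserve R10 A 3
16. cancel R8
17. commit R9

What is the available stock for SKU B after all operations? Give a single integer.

Answer: 29

Derivation:
Step 1: reserve R1 E 8 -> on_hand[A=57 B=40 C=52 D=48 E=28] avail[A=57 B=40 C=52 D=48 E=20] open={R1}
Step 2: cancel R1 -> on_hand[A=57 B=40 C=52 D=48 E=28] avail[A=57 B=40 C=52 D=48 E=28] open={}
Step 3: reserve R2 A 5 -> on_hand[A=57 B=40 C=52 D=48 E=28] avail[A=52 B=40 C=52 D=48 E=28] open={R2}
Step 4: commit R2 -> on_hand[A=52 B=40 C=52 D=48 E=28] avail[A=52 B=40 C=52 D=48 E=28] open={}
Step 5: reserve R3 B 5 -> on_hand[A=52 B=40 C=52 D=48 E=28] avail[A=52 B=35 C=52 D=48 E=28] open={R3}
Step 6: reserve R4 A 2 -> on_hand[A=52 B=40 C=52 D=48 E=28] avail[A=50 B=35 C=52 D=48 E=28] open={R3,R4}
Step 7: commit R3 -> on_hand[A=52 B=35 C=52 D=48 E=28] avail[A=50 B=35 C=52 D=48 E=28] open={R4}
Step 8: reserve R5 D 6 -> on_hand[A=52 B=35 C=52 D=48 E=28] avail[A=50 B=35 C=52 D=42 E=28] open={R4,R5}
Step 9: cancel R5 -> on_hand[A=52 B=35 C=52 D=48 E=28] avail[A=50 B=35 C=52 D=48 E=28] open={R4}
Step 10: commit R4 -> on_hand[A=50 B=35 C=52 D=48 E=28] avail[A=50 B=35 C=52 D=48 E=28] open={}
Step 11: reserve R6 B 6 -> on_hand[A=50 B=35 C=52 D=48 E=28] avail[A=50 B=29 C=52 D=48 E=28] open={R6}
Step 12: reserve R7 E 9 -> on_hand[A=50 B=35 C=52 D=48 E=28] avail[A=50 B=29 C=52 D=48 E=19] open={R6,R7}
Step 13: reserve R8 B 4 -> on_hand[A=50 B=35 C=52 D=48 E=28] avail[A=50 B=25 C=52 D=48 E=19] open={R6,R7,R8}
Step 14: reserve R9 D 8 -> on_hand[A=50 B=35 C=52 D=48 E=28] avail[A=50 B=25 C=52 D=40 E=19] open={R6,R7,R8,R9}
Step 15: reserve R10 A 3 -> on_hand[A=50 B=35 C=52 D=48 E=28] avail[A=47 B=25 C=52 D=40 E=19] open={R10,R6,R7,R8,R9}
Step 16: cancel R8 -> on_hand[A=50 B=35 C=52 D=48 E=28] avail[A=47 B=29 C=52 D=40 E=19] open={R10,R6,R7,R9}
Step 17: commit R9 -> on_hand[A=50 B=35 C=52 D=40 E=28] avail[A=47 B=29 C=52 D=40 E=19] open={R10,R6,R7}
Final available[B] = 29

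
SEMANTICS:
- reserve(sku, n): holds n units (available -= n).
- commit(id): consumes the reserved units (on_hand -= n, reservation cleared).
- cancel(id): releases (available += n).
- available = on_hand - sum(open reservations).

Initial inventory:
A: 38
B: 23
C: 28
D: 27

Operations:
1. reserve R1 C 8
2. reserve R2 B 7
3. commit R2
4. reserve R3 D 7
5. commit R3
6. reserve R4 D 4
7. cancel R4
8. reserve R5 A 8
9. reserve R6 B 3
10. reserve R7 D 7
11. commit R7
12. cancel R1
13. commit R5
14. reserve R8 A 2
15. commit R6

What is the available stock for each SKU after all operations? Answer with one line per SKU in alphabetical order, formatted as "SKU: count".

Answer: A: 28
B: 13
C: 28
D: 13

Derivation:
Step 1: reserve R1 C 8 -> on_hand[A=38 B=23 C=28 D=27] avail[A=38 B=23 C=20 D=27] open={R1}
Step 2: reserve R2 B 7 -> on_hand[A=38 B=23 C=28 D=27] avail[A=38 B=16 C=20 D=27] open={R1,R2}
Step 3: commit R2 -> on_hand[A=38 B=16 C=28 D=27] avail[A=38 B=16 C=20 D=27] open={R1}
Step 4: reserve R3 D 7 -> on_hand[A=38 B=16 C=28 D=27] avail[A=38 B=16 C=20 D=20] open={R1,R3}
Step 5: commit R3 -> on_hand[A=38 B=16 C=28 D=20] avail[A=38 B=16 C=20 D=20] open={R1}
Step 6: reserve R4 D 4 -> on_hand[A=38 B=16 C=28 D=20] avail[A=38 B=16 C=20 D=16] open={R1,R4}
Step 7: cancel R4 -> on_hand[A=38 B=16 C=28 D=20] avail[A=38 B=16 C=20 D=20] open={R1}
Step 8: reserve R5 A 8 -> on_hand[A=38 B=16 C=28 D=20] avail[A=30 B=16 C=20 D=20] open={R1,R5}
Step 9: reserve R6 B 3 -> on_hand[A=38 B=16 C=28 D=20] avail[A=30 B=13 C=20 D=20] open={R1,R5,R6}
Step 10: reserve R7 D 7 -> on_hand[A=38 B=16 C=28 D=20] avail[A=30 B=13 C=20 D=13] open={R1,R5,R6,R7}
Step 11: commit R7 -> on_hand[A=38 B=16 C=28 D=13] avail[A=30 B=13 C=20 D=13] open={R1,R5,R6}
Step 12: cancel R1 -> on_hand[A=38 B=16 C=28 D=13] avail[A=30 B=13 C=28 D=13] open={R5,R6}
Step 13: commit R5 -> on_hand[A=30 B=16 C=28 D=13] avail[A=30 B=13 C=28 D=13] open={R6}
Step 14: reserve R8 A 2 -> on_hand[A=30 B=16 C=28 D=13] avail[A=28 B=13 C=28 D=13] open={R6,R8}
Step 15: commit R6 -> on_hand[A=30 B=13 C=28 D=13] avail[A=28 B=13 C=28 D=13] open={R8}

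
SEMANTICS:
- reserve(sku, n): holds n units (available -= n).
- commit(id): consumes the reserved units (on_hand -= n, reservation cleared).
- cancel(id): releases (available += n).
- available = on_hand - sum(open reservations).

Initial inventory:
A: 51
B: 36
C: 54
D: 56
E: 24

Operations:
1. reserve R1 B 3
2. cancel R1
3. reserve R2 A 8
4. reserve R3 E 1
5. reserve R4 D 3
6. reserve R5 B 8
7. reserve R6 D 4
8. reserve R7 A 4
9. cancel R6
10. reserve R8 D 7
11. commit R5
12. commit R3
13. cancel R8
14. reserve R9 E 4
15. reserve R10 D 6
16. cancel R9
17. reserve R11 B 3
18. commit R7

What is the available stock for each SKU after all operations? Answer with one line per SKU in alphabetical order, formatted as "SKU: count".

Step 1: reserve R1 B 3 -> on_hand[A=51 B=36 C=54 D=56 E=24] avail[A=51 B=33 C=54 D=56 E=24] open={R1}
Step 2: cancel R1 -> on_hand[A=51 B=36 C=54 D=56 E=24] avail[A=51 B=36 C=54 D=56 E=24] open={}
Step 3: reserve R2 A 8 -> on_hand[A=51 B=36 C=54 D=56 E=24] avail[A=43 B=36 C=54 D=56 E=24] open={R2}
Step 4: reserve R3 E 1 -> on_hand[A=51 B=36 C=54 D=56 E=24] avail[A=43 B=36 C=54 D=56 E=23] open={R2,R3}
Step 5: reserve R4 D 3 -> on_hand[A=51 B=36 C=54 D=56 E=24] avail[A=43 B=36 C=54 D=53 E=23] open={R2,R3,R4}
Step 6: reserve R5 B 8 -> on_hand[A=51 B=36 C=54 D=56 E=24] avail[A=43 B=28 C=54 D=53 E=23] open={R2,R3,R4,R5}
Step 7: reserve R6 D 4 -> on_hand[A=51 B=36 C=54 D=56 E=24] avail[A=43 B=28 C=54 D=49 E=23] open={R2,R3,R4,R5,R6}
Step 8: reserve R7 A 4 -> on_hand[A=51 B=36 C=54 D=56 E=24] avail[A=39 B=28 C=54 D=49 E=23] open={R2,R3,R4,R5,R6,R7}
Step 9: cancel R6 -> on_hand[A=51 B=36 C=54 D=56 E=24] avail[A=39 B=28 C=54 D=53 E=23] open={R2,R3,R4,R5,R7}
Step 10: reserve R8 D 7 -> on_hand[A=51 B=36 C=54 D=56 E=24] avail[A=39 B=28 C=54 D=46 E=23] open={R2,R3,R4,R5,R7,R8}
Step 11: commit R5 -> on_hand[A=51 B=28 C=54 D=56 E=24] avail[A=39 B=28 C=54 D=46 E=23] open={R2,R3,R4,R7,R8}
Step 12: commit R3 -> on_hand[A=51 B=28 C=54 D=56 E=23] avail[A=39 B=28 C=54 D=46 E=23] open={R2,R4,R7,R8}
Step 13: cancel R8 -> on_hand[A=51 B=28 C=54 D=56 E=23] avail[A=39 B=28 C=54 D=53 E=23] open={R2,R4,R7}
Step 14: reserve R9 E 4 -> on_hand[A=51 B=28 C=54 D=56 E=23] avail[A=39 B=28 C=54 D=53 E=19] open={R2,R4,R7,R9}
Step 15: reserve R10 D 6 -> on_hand[A=51 B=28 C=54 D=56 E=23] avail[A=39 B=28 C=54 D=47 E=19] open={R10,R2,R4,R7,R9}
Step 16: cancel R9 -> on_hand[A=51 B=28 C=54 D=56 E=23] avail[A=39 B=28 C=54 D=47 E=23] open={R10,R2,R4,R7}
Step 17: reserve R11 B 3 -> on_hand[A=51 B=28 C=54 D=56 E=23] avail[A=39 B=25 C=54 D=47 E=23] open={R10,R11,R2,R4,R7}
Step 18: commit R7 -> on_hand[A=47 B=28 C=54 D=56 E=23] avail[A=39 B=25 C=54 D=47 E=23] open={R10,R11,R2,R4}

Answer: A: 39
B: 25
C: 54
D: 47
E: 23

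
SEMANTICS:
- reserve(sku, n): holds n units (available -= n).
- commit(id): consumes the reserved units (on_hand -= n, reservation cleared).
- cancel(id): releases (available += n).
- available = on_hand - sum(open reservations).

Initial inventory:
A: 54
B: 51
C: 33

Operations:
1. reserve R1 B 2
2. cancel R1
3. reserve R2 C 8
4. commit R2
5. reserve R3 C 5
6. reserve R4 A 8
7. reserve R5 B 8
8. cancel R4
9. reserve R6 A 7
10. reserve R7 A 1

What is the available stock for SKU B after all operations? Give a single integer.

Step 1: reserve R1 B 2 -> on_hand[A=54 B=51 C=33] avail[A=54 B=49 C=33] open={R1}
Step 2: cancel R1 -> on_hand[A=54 B=51 C=33] avail[A=54 B=51 C=33] open={}
Step 3: reserve R2 C 8 -> on_hand[A=54 B=51 C=33] avail[A=54 B=51 C=25] open={R2}
Step 4: commit R2 -> on_hand[A=54 B=51 C=25] avail[A=54 B=51 C=25] open={}
Step 5: reserve R3 C 5 -> on_hand[A=54 B=51 C=25] avail[A=54 B=51 C=20] open={R3}
Step 6: reserve R4 A 8 -> on_hand[A=54 B=51 C=25] avail[A=46 B=51 C=20] open={R3,R4}
Step 7: reserve R5 B 8 -> on_hand[A=54 B=51 C=25] avail[A=46 B=43 C=20] open={R3,R4,R5}
Step 8: cancel R4 -> on_hand[A=54 B=51 C=25] avail[A=54 B=43 C=20] open={R3,R5}
Step 9: reserve R6 A 7 -> on_hand[A=54 B=51 C=25] avail[A=47 B=43 C=20] open={R3,R5,R6}
Step 10: reserve R7 A 1 -> on_hand[A=54 B=51 C=25] avail[A=46 B=43 C=20] open={R3,R5,R6,R7}
Final available[B] = 43

Answer: 43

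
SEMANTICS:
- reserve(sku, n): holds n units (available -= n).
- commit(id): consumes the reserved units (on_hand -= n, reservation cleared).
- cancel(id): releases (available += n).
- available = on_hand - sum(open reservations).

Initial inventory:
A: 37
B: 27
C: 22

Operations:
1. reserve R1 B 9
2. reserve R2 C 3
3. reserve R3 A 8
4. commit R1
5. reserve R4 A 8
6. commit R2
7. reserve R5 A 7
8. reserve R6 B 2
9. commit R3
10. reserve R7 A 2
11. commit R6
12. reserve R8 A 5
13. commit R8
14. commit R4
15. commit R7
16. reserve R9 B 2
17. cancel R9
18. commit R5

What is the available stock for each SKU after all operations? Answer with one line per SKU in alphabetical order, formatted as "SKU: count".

Answer: A: 7
B: 16
C: 19

Derivation:
Step 1: reserve R1 B 9 -> on_hand[A=37 B=27 C=22] avail[A=37 B=18 C=22] open={R1}
Step 2: reserve R2 C 3 -> on_hand[A=37 B=27 C=22] avail[A=37 B=18 C=19] open={R1,R2}
Step 3: reserve R3 A 8 -> on_hand[A=37 B=27 C=22] avail[A=29 B=18 C=19] open={R1,R2,R3}
Step 4: commit R1 -> on_hand[A=37 B=18 C=22] avail[A=29 B=18 C=19] open={R2,R3}
Step 5: reserve R4 A 8 -> on_hand[A=37 B=18 C=22] avail[A=21 B=18 C=19] open={R2,R3,R4}
Step 6: commit R2 -> on_hand[A=37 B=18 C=19] avail[A=21 B=18 C=19] open={R3,R4}
Step 7: reserve R5 A 7 -> on_hand[A=37 B=18 C=19] avail[A=14 B=18 C=19] open={R3,R4,R5}
Step 8: reserve R6 B 2 -> on_hand[A=37 B=18 C=19] avail[A=14 B=16 C=19] open={R3,R4,R5,R6}
Step 9: commit R3 -> on_hand[A=29 B=18 C=19] avail[A=14 B=16 C=19] open={R4,R5,R6}
Step 10: reserve R7 A 2 -> on_hand[A=29 B=18 C=19] avail[A=12 B=16 C=19] open={R4,R5,R6,R7}
Step 11: commit R6 -> on_hand[A=29 B=16 C=19] avail[A=12 B=16 C=19] open={R4,R5,R7}
Step 12: reserve R8 A 5 -> on_hand[A=29 B=16 C=19] avail[A=7 B=16 C=19] open={R4,R5,R7,R8}
Step 13: commit R8 -> on_hand[A=24 B=16 C=19] avail[A=7 B=16 C=19] open={R4,R5,R7}
Step 14: commit R4 -> on_hand[A=16 B=16 C=19] avail[A=7 B=16 C=19] open={R5,R7}
Step 15: commit R7 -> on_hand[A=14 B=16 C=19] avail[A=7 B=16 C=19] open={R5}
Step 16: reserve R9 B 2 -> on_hand[A=14 B=16 C=19] avail[A=7 B=14 C=19] open={R5,R9}
Step 17: cancel R9 -> on_hand[A=14 B=16 C=19] avail[A=7 B=16 C=19] open={R5}
Step 18: commit R5 -> on_hand[A=7 B=16 C=19] avail[A=7 B=16 C=19] open={}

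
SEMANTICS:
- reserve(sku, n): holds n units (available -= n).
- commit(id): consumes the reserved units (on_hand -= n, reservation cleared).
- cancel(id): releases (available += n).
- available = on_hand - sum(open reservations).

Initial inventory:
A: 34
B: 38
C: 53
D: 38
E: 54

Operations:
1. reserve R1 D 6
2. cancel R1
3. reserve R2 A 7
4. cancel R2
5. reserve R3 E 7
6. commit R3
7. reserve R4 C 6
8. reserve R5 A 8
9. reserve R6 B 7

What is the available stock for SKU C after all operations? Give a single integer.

Step 1: reserve R1 D 6 -> on_hand[A=34 B=38 C=53 D=38 E=54] avail[A=34 B=38 C=53 D=32 E=54] open={R1}
Step 2: cancel R1 -> on_hand[A=34 B=38 C=53 D=38 E=54] avail[A=34 B=38 C=53 D=38 E=54] open={}
Step 3: reserve R2 A 7 -> on_hand[A=34 B=38 C=53 D=38 E=54] avail[A=27 B=38 C=53 D=38 E=54] open={R2}
Step 4: cancel R2 -> on_hand[A=34 B=38 C=53 D=38 E=54] avail[A=34 B=38 C=53 D=38 E=54] open={}
Step 5: reserve R3 E 7 -> on_hand[A=34 B=38 C=53 D=38 E=54] avail[A=34 B=38 C=53 D=38 E=47] open={R3}
Step 6: commit R3 -> on_hand[A=34 B=38 C=53 D=38 E=47] avail[A=34 B=38 C=53 D=38 E=47] open={}
Step 7: reserve R4 C 6 -> on_hand[A=34 B=38 C=53 D=38 E=47] avail[A=34 B=38 C=47 D=38 E=47] open={R4}
Step 8: reserve R5 A 8 -> on_hand[A=34 B=38 C=53 D=38 E=47] avail[A=26 B=38 C=47 D=38 E=47] open={R4,R5}
Step 9: reserve R6 B 7 -> on_hand[A=34 B=38 C=53 D=38 E=47] avail[A=26 B=31 C=47 D=38 E=47] open={R4,R5,R6}
Final available[C] = 47

Answer: 47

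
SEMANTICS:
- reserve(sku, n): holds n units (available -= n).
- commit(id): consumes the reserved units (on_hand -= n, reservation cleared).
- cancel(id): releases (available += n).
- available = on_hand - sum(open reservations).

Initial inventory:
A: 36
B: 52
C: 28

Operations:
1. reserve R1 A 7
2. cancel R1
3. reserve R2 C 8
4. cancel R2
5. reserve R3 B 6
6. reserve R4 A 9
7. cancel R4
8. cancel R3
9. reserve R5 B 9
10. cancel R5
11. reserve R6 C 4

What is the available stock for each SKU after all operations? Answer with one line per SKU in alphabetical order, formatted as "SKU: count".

Answer: A: 36
B: 52
C: 24

Derivation:
Step 1: reserve R1 A 7 -> on_hand[A=36 B=52 C=28] avail[A=29 B=52 C=28] open={R1}
Step 2: cancel R1 -> on_hand[A=36 B=52 C=28] avail[A=36 B=52 C=28] open={}
Step 3: reserve R2 C 8 -> on_hand[A=36 B=52 C=28] avail[A=36 B=52 C=20] open={R2}
Step 4: cancel R2 -> on_hand[A=36 B=52 C=28] avail[A=36 B=52 C=28] open={}
Step 5: reserve R3 B 6 -> on_hand[A=36 B=52 C=28] avail[A=36 B=46 C=28] open={R3}
Step 6: reserve R4 A 9 -> on_hand[A=36 B=52 C=28] avail[A=27 B=46 C=28] open={R3,R4}
Step 7: cancel R4 -> on_hand[A=36 B=52 C=28] avail[A=36 B=46 C=28] open={R3}
Step 8: cancel R3 -> on_hand[A=36 B=52 C=28] avail[A=36 B=52 C=28] open={}
Step 9: reserve R5 B 9 -> on_hand[A=36 B=52 C=28] avail[A=36 B=43 C=28] open={R5}
Step 10: cancel R5 -> on_hand[A=36 B=52 C=28] avail[A=36 B=52 C=28] open={}
Step 11: reserve R6 C 4 -> on_hand[A=36 B=52 C=28] avail[A=36 B=52 C=24] open={R6}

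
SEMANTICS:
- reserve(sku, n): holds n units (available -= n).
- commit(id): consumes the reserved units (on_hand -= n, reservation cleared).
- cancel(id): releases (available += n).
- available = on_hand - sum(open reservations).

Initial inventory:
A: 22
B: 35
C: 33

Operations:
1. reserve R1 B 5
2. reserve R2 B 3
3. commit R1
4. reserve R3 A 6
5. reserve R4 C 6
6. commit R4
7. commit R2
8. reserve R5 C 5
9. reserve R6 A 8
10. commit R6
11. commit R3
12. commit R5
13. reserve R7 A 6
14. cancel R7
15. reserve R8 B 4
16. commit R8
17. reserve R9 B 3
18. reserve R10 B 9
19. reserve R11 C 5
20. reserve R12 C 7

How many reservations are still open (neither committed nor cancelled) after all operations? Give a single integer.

Answer: 4

Derivation:
Step 1: reserve R1 B 5 -> on_hand[A=22 B=35 C=33] avail[A=22 B=30 C=33] open={R1}
Step 2: reserve R2 B 3 -> on_hand[A=22 B=35 C=33] avail[A=22 B=27 C=33] open={R1,R2}
Step 3: commit R1 -> on_hand[A=22 B=30 C=33] avail[A=22 B=27 C=33] open={R2}
Step 4: reserve R3 A 6 -> on_hand[A=22 B=30 C=33] avail[A=16 B=27 C=33] open={R2,R3}
Step 5: reserve R4 C 6 -> on_hand[A=22 B=30 C=33] avail[A=16 B=27 C=27] open={R2,R3,R4}
Step 6: commit R4 -> on_hand[A=22 B=30 C=27] avail[A=16 B=27 C=27] open={R2,R3}
Step 7: commit R2 -> on_hand[A=22 B=27 C=27] avail[A=16 B=27 C=27] open={R3}
Step 8: reserve R5 C 5 -> on_hand[A=22 B=27 C=27] avail[A=16 B=27 C=22] open={R3,R5}
Step 9: reserve R6 A 8 -> on_hand[A=22 B=27 C=27] avail[A=8 B=27 C=22] open={R3,R5,R6}
Step 10: commit R6 -> on_hand[A=14 B=27 C=27] avail[A=8 B=27 C=22] open={R3,R5}
Step 11: commit R3 -> on_hand[A=8 B=27 C=27] avail[A=8 B=27 C=22] open={R5}
Step 12: commit R5 -> on_hand[A=8 B=27 C=22] avail[A=8 B=27 C=22] open={}
Step 13: reserve R7 A 6 -> on_hand[A=8 B=27 C=22] avail[A=2 B=27 C=22] open={R7}
Step 14: cancel R7 -> on_hand[A=8 B=27 C=22] avail[A=8 B=27 C=22] open={}
Step 15: reserve R8 B 4 -> on_hand[A=8 B=27 C=22] avail[A=8 B=23 C=22] open={R8}
Step 16: commit R8 -> on_hand[A=8 B=23 C=22] avail[A=8 B=23 C=22] open={}
Step 17: reserve R9 B 3 -> on_hand[A=8 B=23 C=22] avail[A=8 B=20 C=22] open={R9}
Step 18: reserve R10 B 9 -> on_hand[A=8 B=23 C=22] avail[A=8 B=11 C=22] open={R10,R9}
Step 19: reserve R11 C 5 -> on_hand[A=8 B=23 C=22] avail[A=8 B=11 C=17] open={R10,R11,R9}
Step 20: reserve R12 C 7 -> on_hand[A=8 B=23 C=22] avail[A=8 B=11 C=10] open={R10,R11,R12,R9}
Open reservations: ['R10', 'R11', 'R12', 'R9'] -> 4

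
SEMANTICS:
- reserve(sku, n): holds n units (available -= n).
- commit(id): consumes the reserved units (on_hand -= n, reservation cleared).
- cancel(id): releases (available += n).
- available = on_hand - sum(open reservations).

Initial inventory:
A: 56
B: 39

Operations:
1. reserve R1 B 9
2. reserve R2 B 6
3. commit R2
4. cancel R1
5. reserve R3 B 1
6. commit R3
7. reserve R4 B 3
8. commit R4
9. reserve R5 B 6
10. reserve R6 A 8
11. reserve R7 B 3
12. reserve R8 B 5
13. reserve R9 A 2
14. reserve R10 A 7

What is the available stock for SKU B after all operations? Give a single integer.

Answer: 15

Derivation:
Step 1: reserve R1 B 9 -> on_hand[A=56 B=39] avail[A=56 B=30] open={R1}
Step 2: reserve R2 B 6 -> on_hand[A=56 B=39] avail[A=56 B=24] open={R1,R2}
Step 3: commit R2 -> on_hand[A=56 B=33] avail[A=56 B=24] open={R1}
Step 4: cancel R1 -> on_hand[A=56 B=33] avail[A=56 B=33] open={}
Step 5: reserve R3 B 1 -> on_hand[A=56 B=33] avail[A=56 B=32] open={R3}
Step 6: commit R3 -> on_hand[A=56 B=32] avail[A=56 B=32] open={}
Step 7: reserve R4 B 3 -> on_hand[A=56 B=32] avail[A=56 B=29] open={R4}
Step 8: commit R4 -> on_hand[A=56 B=29] avail[A=56 B=29] open={}
Step 9: reserve R5 B 6 -> on_hand[A=56 B=29] avail[A=56 B=23] open={R5}
Step 10: reserve R6 A 8 -> on_hand[A=56 B=29] avail[A=48 B=23] open={R5,R6}
Step 11: reserve R7 B 3 -> on_hand[A=56 B=29] avail[A=48 B=20] open={R5,R6,R7}
Step 12: reserve R8 B 5 -> on_hand[A=56 B=29] avail[A=48 B=15] open={R5,R6,R7,R8}
Step 13: reserve R9 A 2 -> on_hand[A=56 B=29] avail[A=46 B=15] open={R5,R6,R7,R8,R9}
Step 14: reserve R10 A 7 -> on_hand[A=56 B=29] avail[A=39 B=15] open={R10,R5,R6,R7,R8,R9}
Final available[B] = 15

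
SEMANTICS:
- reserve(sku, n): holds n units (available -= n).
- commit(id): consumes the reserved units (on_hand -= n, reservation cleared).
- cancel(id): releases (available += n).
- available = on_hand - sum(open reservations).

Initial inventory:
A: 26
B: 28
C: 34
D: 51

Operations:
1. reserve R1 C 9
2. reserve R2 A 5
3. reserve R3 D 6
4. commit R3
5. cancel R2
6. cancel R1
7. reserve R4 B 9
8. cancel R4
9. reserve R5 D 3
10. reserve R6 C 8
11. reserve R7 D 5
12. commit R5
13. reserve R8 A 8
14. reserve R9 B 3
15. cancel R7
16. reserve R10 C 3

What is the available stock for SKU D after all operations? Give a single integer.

Step 1: reserve R1 C 9 -> on_hand[A=26 B=28 C=34 D=51] avail[A=26 B=28 C=25 D=51] open={R1}
Step 2: reserve R2 A 5 -> on_hand[A=26 B=28 C=34 D=51] avail[A=21 B=28 C=25 D=51] open={R1,R2}
Step 3: reserve R3 D 6 -> on_hand[A=26 B=28 C=34 D=51] avail[A=21 B=28 C=25 D=45] open={R1,R2,R3}
Step 4: commit R3 -> on_hand[A=26 B=28 C=34 D=45] avail[A=21 B=28 C=25 D=45] open={R1,R2}
Step 5: cancel R2 -> on_hand[A=26 B=28 C=34 D=45] avail[A=26 B=28 C=25 D=45] open={R1}
Step 6: cancel R1 -> on_hand[A=26 B=28 C=34 D=45] avail[A=26 B=28 C=34 D=45] open={}
Step 7: reserve R4 B 9 -> on_hand[A=26 B=28 C=34 D=45] avail[A=26 B=19 C=34 D=45] open={R4}
Step 8: cancel R4 -> on_hand[A=26 B=28 C=34 D=45] avail[A=26 B=28 C=34 D=45] open={}
Step 9: reserve R5 D 3 -> on_hand[A=26 B=28 C=34 D=45] avail[A=26 B=28 C=34 D=42] open={R5}
Step 10: reserve R6 C 8 -> on_hand[A=26 B=28 C=34 D=45] avail[A=26 B=28 C=26 D=42] open={R5,R6}
Step 11: reserve R7 D 5 -> on_hand[A=26 B=28 C=34 D=45] avail[A=26 B=28 C=26 D=37] open={R5,R6,R7}
Step 12: commit R5 -> on_hand[A=26 B=28 C=34 D=42] avail[A=26 B=28 C=26 D=37] open={R6,R7}
Step 13: reserve R8 A 8 -> on_hand[A=26 B=28 C=34 D=42] avail[A=18 B=28 C=26 D=37] open={R6,R7,R8}
Step 14: reserve R9 B 3 -> on_hand[A=26 B=28 C=34 D=42] avail[A=18 B=25 C=26 D=37] open={R6,R7,R8,R9}
Step 15: cancel R7 -> on_hand[A=26 B=28 C=34 D=42] avail[A=18 B=25 C=26 D=42] open={R6,R8,R9}
Step 16: reserve R10 C 3 -> on_hand[A=26 B=28 C=34 D=42] avail[A=18 B=25 C=23 D=42] open={R10,R6,R8,R9}
Final available[D] = 42

Answer: 42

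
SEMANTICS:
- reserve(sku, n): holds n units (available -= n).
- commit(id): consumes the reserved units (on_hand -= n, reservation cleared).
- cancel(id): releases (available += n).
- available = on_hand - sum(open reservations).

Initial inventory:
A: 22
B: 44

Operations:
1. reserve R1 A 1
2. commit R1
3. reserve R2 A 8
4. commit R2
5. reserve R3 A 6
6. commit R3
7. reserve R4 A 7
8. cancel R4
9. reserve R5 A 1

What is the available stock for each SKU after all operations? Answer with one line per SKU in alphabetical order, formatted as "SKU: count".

Step 1: reserve R1 A 1 -> on_hand[A=22 B=44] avail[A=21 B=44] open={R1}
Step 2: commit R1 -> on_hand[A=21 B=44] avail[A=21 B=44] open={}
Step 3: reserve R2 A 8 -> on_hand[A=21 B=44] avail[A=13 B=44] open={R2}
Step 4: commit R2 -> on_hand[A=13 B=44] avail[A=13 B=44] open={}
Step 5: reserve R3 A 6 -> on_hand[A=13 B=44] avail[A=7 B=44] open={R3}
Step 6: commit R3 -> on_hand[A=7 B=44] avail[A=7 B=44] open={}
Step 7: reserve R4 A 7 -> on_hand[A=7 B=44] avail[A=0 B=44] open={R4}
Step 8: cancel R4 -> on_hand[A=7 B=44] avail[A=7 B=44] open={}
Step 9: reserve R5 A 1 -> on_hand[A=7 B=44] avail[A=6 B=44] open={R5}

Answer: A: 6
B: 44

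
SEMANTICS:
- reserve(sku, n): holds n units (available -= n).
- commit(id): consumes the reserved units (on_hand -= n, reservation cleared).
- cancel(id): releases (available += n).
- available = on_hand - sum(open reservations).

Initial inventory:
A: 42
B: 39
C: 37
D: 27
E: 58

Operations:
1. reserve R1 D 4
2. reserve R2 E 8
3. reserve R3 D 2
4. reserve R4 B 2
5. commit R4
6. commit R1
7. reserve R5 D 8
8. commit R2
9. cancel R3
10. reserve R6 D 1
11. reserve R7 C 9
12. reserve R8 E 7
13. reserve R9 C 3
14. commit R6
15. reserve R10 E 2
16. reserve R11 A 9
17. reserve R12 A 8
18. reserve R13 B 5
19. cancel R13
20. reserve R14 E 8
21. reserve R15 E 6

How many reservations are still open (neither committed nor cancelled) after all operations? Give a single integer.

Answer: 9

Derivation:
Step 1: reserve R1 D 4 -> on_hand[A=42 B=39 C=37 D=27 E=58] avail[A=42 B=39 C=37 D=23 E=58] open={R1}
Step 2: reserve R2 E 8 -> on_hand[A=42 B=39 C=37 D=27 E=58] avail[A=42 B=39 C=37 D=23 E=50] open={R1,R2}
Step 3: reserve R3 D 2 -> on_hand[A=42 B=39 C=37 D=27 E=58] avail[A=42 B=39 C=37 D=21 E=50] open={R1,R2,R3}
Step 4: reserve R4 B 2 -> on_hand[A=42 B=39 C=37 D=27 E=58] avail[A=42 B=37 C=37 D=21 E=50] open={R1,R2,R3,R4}
Step 5: commit R4 -> on_hand[A=42 B=37 C=37 D=27 E=58] avail[A=42 B=37 C=37 D=21 E=50] open={R1,R2,R3}
Step 6: commit R1 -> on_hand[A=42 B=37 C=37 D=23 E=58] avail[A=42 B=37 C=37 D=21 E=50] open={R2,R3}
Step 7: reserve R5 D 8 -> on_hand[A=42 B=37 C=37 D=23 E=58] avail[A=42 B=37 C=37 D=13 E=50] open={R2,R3,R5}
Step 8: commit R2 -> on_hand[A=42 B=37 C=37 D=23 E=50] avail[A=42 B=37 C=37 D=13 E=50] open={R3,R5}
Step 9: cancel R3 -> on_hand[A=42 B=37 C=37 D=23 E=50] avail[A=42 B=37 C=37 D=15 E=50] open={R5}
Step 10: reserve R6 D 1 -> on_hand[A=42 B=37 C=37 D=23 E=50] avail[A=42 B=37 C=37 D=14 E=50] open={R5,R6}
Step 11: reserve R7 C 9 -> on_hand[A=42 B=37 C=37 D=23 E=50] avail[A=42 B=37 C=28 D=14 E=50] open={R5,R6,R7}
Step 12: reserve R8 E 7 -> on_hand[A=42 B=37 C=37 D=23 E=50] avail[A=42 B=37 C=28 D=14 E=43] open={R5,R6,R7,R8}
Step 13: reserve R9 C 3 -> on_hand[A=42 B=37 C=37 D=23 E=50] avail[A=42 B=37 C=25 D=14 E=43] open={R5,R6,R7,R8,R9}
Step 14: commit R6 -> on_hand[A=42 B=37 C=37 D=22 E=50] avail[A=42 B=37 C=25 D=14 E=43] open={R5,R7,R8,R9}
Step 15: reserve R10 E 2 -> on_hand[A=42 B=37 C=37 D=22 E=50] avail[A=42 B=37 C=25 D=14 E=41] open={R10,R5,R7,R8,R9}
Step 16: reserve R11 A 9 -> on_hand[A=42 B=37 C=37 D=22 E=50] avail[A=33 B=37 C=25 D=14 E=41] open={R10,R11,R5,R7,R8,R9}
Step 17: reserve R12 A 8 -> on_hand[A=42 B=37 C=37 D=22 E=50] avail[A=25 B=37 C=25 D=14 E=41] open={R10,R11,R12,R5,R7,R8,R9}
Step 18: reserve R13 B 5 -> on_hand[A=42 B=37 C=37 D=22 E=50] avail[A=25 B=32 C=25 D=14 E=41] open={R10,R11,R12,R13,R5,R7,R8,R9}
Step 19: cancel R13 -> on_hand[A=42 B=37 C=37 D=22 E=50] avail[A=25 B=37 C=25 D=14 E=41] open={R10,R11,R12,R5,R7,R8,R9}
Step 20: reserve R14 E 8 -> on_hand[A=42 B=37 C=37 D=22 E=50] avail[A=25 B=37 C=25 D=14 E=33] open={R10,R11,R12,R14,R5,R7,R8,R9}
Step 21: reserve R15 E 6 -> on_hand[A=42 B=37 C=37 D=22 E=50] avail[A=25 B=37 C=25 D=14 E=27] open={R10,R11,R12,R14,R15,R5,R7,R8,R9}
Open reservations: ['R10', 'R11', 'R12', 'R14', 'R15', 'R5', 'R7', 'R8', 'R9'] -> 9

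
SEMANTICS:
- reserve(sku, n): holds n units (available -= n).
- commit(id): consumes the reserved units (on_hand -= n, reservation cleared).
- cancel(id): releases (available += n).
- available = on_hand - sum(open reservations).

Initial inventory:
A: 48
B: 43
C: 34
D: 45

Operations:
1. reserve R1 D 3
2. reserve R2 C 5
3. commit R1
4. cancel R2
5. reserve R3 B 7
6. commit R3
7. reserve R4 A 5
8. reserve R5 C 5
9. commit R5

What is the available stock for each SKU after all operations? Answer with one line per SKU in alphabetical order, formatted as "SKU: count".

Step 1: reserve R1 D 3 -> on_hand[A=48 B=43 C=34 D=45] avail[A=48 B=43 C=34 D=42] open={R1}
Step 2: reserve R2 C 5 -> on_hand[A=48 B=43 C=34 D=45] avail[A=48 B=43 C=29 D=42] open={R1,R2}
Step 3: commit R1 -> on_hand[A=48 B=43 C=34 D=42] avail[A=48 B=43 C=29 D=42] open={R2}
Step 4: cancel R2 -> on_hand[A=48 B=43 C=34 D=42] avail[A=48 B=43 C=34 D=42] open={}
Step 5: reserve R3 B 7 -> on_hand[A=48 B=43 C=34 D=42] avail[A=48 B=36 C=34 D=42] open={R3}
Step 6: commit R3 -> on_hand[A=48 B=36 C=34 D=42] avail[A=48 B=36 C=34 D=42] open={}
Step 7: reserve R4 A 5 -> on_hand[A=48 B=36 C=34 D=42] avail[A=43 B=36 C=34 D=42] open={R4}
Step 8: reserve R5 C 5 -> on_hand[A=48 B=36 C=34 D=42] avail[A=43 B=36 C=29 D=42] open={R4,R5}
Step 9: commit R5 -> on_hand[A=48 B=36 C=29 D=42] avail[A=43 B=36 C=29 D=42] open={R4}

Answer: A: 43
B: 36
C: 29
D: 42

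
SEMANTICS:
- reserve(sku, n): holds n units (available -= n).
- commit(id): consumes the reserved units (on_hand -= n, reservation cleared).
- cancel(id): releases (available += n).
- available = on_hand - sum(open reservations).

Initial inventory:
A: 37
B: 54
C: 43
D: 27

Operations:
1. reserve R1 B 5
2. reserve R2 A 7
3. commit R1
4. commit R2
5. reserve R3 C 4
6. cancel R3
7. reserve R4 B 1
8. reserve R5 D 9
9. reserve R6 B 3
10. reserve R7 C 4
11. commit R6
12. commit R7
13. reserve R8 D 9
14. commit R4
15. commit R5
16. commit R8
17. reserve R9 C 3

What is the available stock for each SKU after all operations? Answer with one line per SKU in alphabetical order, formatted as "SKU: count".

Answer: A: 30
B: 45
C: 36
D: 9

Derivation:
Step 1: reserve R1 B 5 -> on_hand[A=37 B=54 C=43 D=27] avail[A=37 B=49 C=43 D=27] open={R1}
Step 2: reserve R2 A 7 -> on_hand[A=37 B=54 C=43 D=27] avail[A=30 B=49 C=43 D=27] open={R1,R2}
Step 3: commit R1 -> on_hand[A=37 B=49 C=43 D=27] avail[A=30 B=49 C=43 D=27] open={R2}
Step 4: commit R2 -> on_hand[A=30 B=49 C=43 D=27] avail[A=30 B=49 C=43 D=27] open={}
Step 5: reserve R3 C 4 -> on_hand[A=30 B=49 C=43 D=27] avail[A=30 B=49 C=39 D=27] open={R3}
Step 6: cancel R3 -> on_hand[A=30 B=49 C=43 D=27] avail[A=30 B=49 C=43 D=27] open={}
Step 7: reserve R4 B 1 -> on_hand[A=30 B=49 C=43 D=27] avail[A=30 B=48 C=43 D=27] open={R4}
Step 8: reserve R5 D 9 -> on_hand[A=30 B=49 C=43 D=27] avail[A=30 B=48 C=43 D=18] open={R4,R5}
Step 9: reserve R6 B 3 -> on_hand[A=30 B=49 C=43 D=27] avail[A=30 B=45 C=43 D=18] open={R4,R5,R6}
Step 10: reserve R7 C 4 -> on_hand[A=30 B=49 C=43 D=27] avail[A=30 B=45 C=39 D=18] open={R4,R5,R6,R7}
Step 11: commit R6 -> on_hand[A=30 B=46 C=43 D=27] avail[A=30 B=45 C=39 D=18] open={R4,R5,R7}
Step 12: commit R7 -> on_hand[A=30 B=46 C=39 D=27] avail[A=30 B=45 C=39 D=18] open={R4,R5}
Step 13: reserve R8 D 9 -> on_hand[A=30 B=46 C=39 D=27] avail[A=30 B=45 C=39 D=9] open={R4,R5,R8}
Step 14: commit R4 -> on_hand[A=30 B=45 C=39 D=27] avail[A=30 B=45 C=39 D=9] open={R5,R8}
Step 15: commit R5 -> on_hand[A=30 B=45 C=39 D=18] avail[A=30 B=45 C=39 D=9] open={R8}
Step 16: commit R8 -> on_hand[A=30 B=45 C=39 D=9] avail[A=30 B=45 C=39 D=9] open={}
Step 17: reserve R9 C 3 -> on_hand[A=30 B=45 C=39 D=9] avail[A=30 B=45 C=36 D=9] open={R9}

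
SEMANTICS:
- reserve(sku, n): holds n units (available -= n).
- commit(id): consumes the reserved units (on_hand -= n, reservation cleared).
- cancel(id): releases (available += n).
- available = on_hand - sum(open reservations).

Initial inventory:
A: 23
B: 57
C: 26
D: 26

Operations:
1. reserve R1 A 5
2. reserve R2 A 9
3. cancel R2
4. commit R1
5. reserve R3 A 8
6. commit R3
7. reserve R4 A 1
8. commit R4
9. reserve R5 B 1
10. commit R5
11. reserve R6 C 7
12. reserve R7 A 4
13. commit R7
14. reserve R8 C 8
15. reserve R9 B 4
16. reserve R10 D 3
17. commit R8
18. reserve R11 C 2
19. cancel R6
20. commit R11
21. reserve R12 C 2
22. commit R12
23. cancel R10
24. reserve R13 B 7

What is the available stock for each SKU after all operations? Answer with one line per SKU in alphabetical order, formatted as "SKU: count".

Answer: A: 5
B: 45
C: 14
D: 26

Derivation:
Step 1: reserve R1 A 5 -> on_hand[A=23 B=57 C=26 D=26] avail[A=18 B=57 C=26 D=26] open={R1}
Step 2: reserve R2 A 9 -> on_hand[A=23 B=57 C=26 D=26] avail[A=9 B=57 C=26 D=26] open={R1,R2}
Step 3: cancel R2 -> on_hand[A=23 B=57 C=26 D=26] avail[A=18 B=57 C=26 D=26] open={R1}
Step 4: commit R1 -> on_hand[A=18 B=57 C=26 D=26] avail[A=18 B=57 C=26 D=26] open={}
Step 5: reserve R3 A 8 -> on_hand[A=18 B=57 C=26 D=26] avail[A=10 B=57 C=26 D=26] open={R3}
Step 6: commit R3 -> on_hand[A=10 B=57 C=26 D=26] avail[A=10 B=57 C=26 D=26] open={}
Step 7: reserve R4 A 1 -> on_hand[A=10 B=57 C=26 D=26] avail[A=9 B=57 C=26 D=26] open={R4}
Step 8: commit R4 -> on_hand[A=9 B=57 C=26 D=26] avail[A=9 B=57 C=26 D=26] open={}
Step 9: reserve R5 B 1 -> on_hand[A=9 B=57 C=26 D=26] avail[A=9 B=56 C=26 D=26] open={R5}
Step 10: commit R5 -> on_hand[A=9 B=56 C=26 D=26] avail[A=9 B=56 C=26 D=26] open={}
Step 11: reserve R6 C 7 -> on_hand[A=9 B=56 C=26 D=26] avail[A=9 B=56 C=19 D=26] open={R6}
Step 12: reserve R7 A 4 -> on_hand[A=9 B=56 C=26 D=26] avail[A=5 B=56 C=19 D=26] open={R6,R7}
Step 13: commit R7 -> on_hand[A=5 B=56 C=26 D=26] avail[A=5 B=56 C=19 D=26] open={R6}
Step 14: reserve R8 C 8 -> on_hand[A=5 B=56 C=26 D=26] avail[A=5 B=56 C=11 D=26] open={R6,R8}
Step 15: reserve R9 B 4 -> on_hand[A=5 B=56 C=26 D=26] avail[A=5 B=52 C=11 D=26] open={R6,R8,R9}
Step 16: reserve R10 D 3 -> on_hand[A=5 B=56 C=26 D=26] avail[A=5 B=52 C=11 D=23] open={R10,R6,R8,R9}
Step 17: commit R8 -> on_hand[A=5 B=56 C=18 D=26] avail[A=5 B=52 C=11 D=23] open={R10,R6,R9}
Step 18: reserve R11 C 2 -> on_hand[A=5 B=56 C=18 D=26] avail[A=5 B=52 C=9 D=23] open={R10,R11,R6,R9}
Step 19: cancel R6 -> on_hand[A=5 B=56 C=18 D=26] avail[A=5 B=52 C=16 D=23] open={R10,R11,R9}
Step 20: commit R11 -> on_hand[A=5 B=56 C=16 D=26] avail[A=5 B=52 C=16 D=23] open={R10,R9}
Step 21: reserve R12 C 2 -> on_hand[A=5 B=56 C=16 D=26] avail[A=5 B=52 C=14 D=23] open={R10,R12,R9}
Step 22: commit R12 -> on_hand[A=5 B=56 C=14 D=26] avail[A=5 B=52 C=14 D=23] open={R10,R9}
Step 23: cancel R10 -> on_hand[A=5 B=56 C=14 D=26] avail[A=5 B=52 C=14 D=26] open={R9}
Step 24: reserve R13 B 7 -> on_hand[A=5 B=56 C=14 D=26] avail[A=5 B=45 C=14 D=26] open={R13,R9}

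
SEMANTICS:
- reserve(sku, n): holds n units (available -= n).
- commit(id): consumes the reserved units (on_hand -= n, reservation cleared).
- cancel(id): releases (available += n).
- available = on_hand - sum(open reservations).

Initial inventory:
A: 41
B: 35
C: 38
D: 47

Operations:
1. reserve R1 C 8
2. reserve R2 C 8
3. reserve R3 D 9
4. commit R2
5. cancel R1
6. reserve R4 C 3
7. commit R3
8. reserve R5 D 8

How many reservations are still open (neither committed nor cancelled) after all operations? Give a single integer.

Answer: 2

Derivation:
Step 1: reserve R1 C 8 -> on_hand[A=41 B=35 C=38 D=47] avail[A=41 B=35 C=30 D=47] open={R1}
Step 2: reserve R2 C 8 -> on_hand[A=41 B=35 C=38 D=47] avail[A=41 B=35 C=22 D=47] open={R1,R2}
Step 3: reserve R3 D 9 -> on_hand[A=41 B=35 C=38 D=47] avail[A=41 B=35 C=22 D=38] open={R1,R2,R3}
Step 4: commit R2 -> on_hand[A=41 B=35 C=30 D=47] avail[A=41 B=35 C=22 D=38] open={R1,R3}
Step 5: cancel R1 -> on_hand[A=41 B=35 C=30 D=47] avail[A=41 B=35 C=30 D=38] open={R3}
Step 6: reserve R4 C 3 -> on_hand[A=41 B=35 C=30 D=47] avail[A=41 B=35 C=27 D=38] open={R3,R4}
Step 7: commit R3 -> on_hand[A=41 B=35 C=30 D=38] avail[A=41 B=35 C=27 D=38] open={R4}
Step 8: reserve R5 D 8 -> on_hand[A=41 B=35 C=30 D=38] avail[A=41 B=35 C=27 D=30] open={R4,R5}
Open reservations: ['R4', 'R5'] -> 2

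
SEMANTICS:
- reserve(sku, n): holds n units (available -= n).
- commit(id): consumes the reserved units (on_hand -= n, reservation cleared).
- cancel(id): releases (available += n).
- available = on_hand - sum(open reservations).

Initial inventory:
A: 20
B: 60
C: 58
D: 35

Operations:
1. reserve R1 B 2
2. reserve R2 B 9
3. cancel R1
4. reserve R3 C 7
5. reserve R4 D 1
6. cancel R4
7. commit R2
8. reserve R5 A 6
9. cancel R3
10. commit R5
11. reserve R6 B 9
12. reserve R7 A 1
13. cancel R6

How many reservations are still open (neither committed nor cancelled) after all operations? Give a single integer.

Answer: 1

Derivation:
Step 1: reserve R1 B 2 -> on_hand[A=20 B=60 C=58 D=35] avail[A=20 B=58 C=58 D=35] open={R1}
Step 2: reserve R2 B 9 -> on_hand[A=20 B=60 C=58 D=35] avail[A=20 B=49 C=58 D=35] open={R1,R2}
Step 3: cancel R1 -> on_hand[A=20 B=60 C=58 D=35] avail[A=20 B=51 C=58 D=35] open={R2}
Step 4: reserve R3 C 7 -> on_hand[A=20 B=60 C=58 D=35] avail[A=20 B=51 C=51 D=35] open={R2,R3}
Step 5: reserve R4 D 1 -> on_hand[A=20 B=60 C=58 D=35] avail[A=20 B=51 C=51 D=34] open={R2,R3,R4}
Step 6: cancel R4 -> on_hand[A=20 B=60 C=58 D=35] avail[A=20 B=51 C=51 D=35] open={R2,R3}
Step 7: commit R2 -> on_hand[A=20 B=51 C=58 D=35] avail[A=20 B=51 C=51 D=35] open={R3}
Step 8: reserve R5 A 6 -> on_hand[A=20 B=51 C=58 D=35] avail[A=14 B=51 C=51 D=35] open={R3,R5}
Step 9: cancel R3 -> on_hand[A=20 B=51 C=58 D=35] avail[A=14 B=51 C=58 D=35] open={R5}
Step 10: commit R5 -> on_hand[A=14 B=51 C=58 D=35] avail[A=14 B=51 C=58 D=35] open={}
Step 11: reserve R6 B 9 -> on_hand[A=14 B=51 C=58 D=35] avail[A=14 B=42 C=58 D=35] open={R6}
Step 12: reserve R7 A 1 -> on_hand[A=14 B=51 C=58 D=35] avail[A=13 B=42 C=58 D=35] open={R6,R7}
Step 13: cancel R6 -> on_hand[A=14 B=51 C=58 D=35] avail[A=13 B=51 C=58 D=35] open={R7}
Open reservations: ['R7'] -> 1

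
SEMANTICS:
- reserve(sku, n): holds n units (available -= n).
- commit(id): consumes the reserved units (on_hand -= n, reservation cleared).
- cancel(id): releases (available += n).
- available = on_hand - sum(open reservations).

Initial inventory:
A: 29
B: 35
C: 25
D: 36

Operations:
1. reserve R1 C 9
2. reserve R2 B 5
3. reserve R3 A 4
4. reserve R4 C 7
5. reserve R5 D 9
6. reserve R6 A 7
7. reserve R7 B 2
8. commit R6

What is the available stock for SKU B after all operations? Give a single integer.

Answer: 28

Derivation:
Step 1: reserve R1 C 9 -> on_hand[A=29 B=35 C=25 D=36] avail[A=29 B=35 C=16 D=36] open={R1}
Step 2: reserve R2 B 5 -> on_hand[A=29 B=35 C=25 D=36] avail[A=29 B=30 C=16 D=36] open={R1,R2}
Step 3: reserve R3 A 4 -> on_hand[A=29 B=35 C=25 D=36] avail[A=25 B=30 C=16 D=36] open={R1,R2,R3}
Step 4: reserve R4 C 7 -> on_hand[A=29 B=35 C=25 D=36] avail[A=25 B=30 C=9 D=36] open={R1,R2,R3,R4}
Step 5: reserve R5 D 9 -> on_hand[A=29 B=35 C=25 D=36] avail[A=25 B=30 C=9 D=27] open={R1,R2,R3,R4,R5}
Step 6: reserve R6 A 7 -> on_hand[A=29 B=35 C=25 D=36] avail[A=18 B=30 C=9 D=27] open={R1,R2,R3,R4,R5,R6}
Step 7: reserve R7 B 2 -> on_hand[A=29 B=35 C=25 D=36] avail[A=18 B=28 C=9 D=27] open={R1,R2,R3,R4,R5,R6,R7}
Step 8: commit R6 -> on_hand[A=22 B=35 C=25 D=36] avail[A=18 B=28 C=9 D=27] open={R1,R2,R3,R4,R5,R7}
Final available[B] = 28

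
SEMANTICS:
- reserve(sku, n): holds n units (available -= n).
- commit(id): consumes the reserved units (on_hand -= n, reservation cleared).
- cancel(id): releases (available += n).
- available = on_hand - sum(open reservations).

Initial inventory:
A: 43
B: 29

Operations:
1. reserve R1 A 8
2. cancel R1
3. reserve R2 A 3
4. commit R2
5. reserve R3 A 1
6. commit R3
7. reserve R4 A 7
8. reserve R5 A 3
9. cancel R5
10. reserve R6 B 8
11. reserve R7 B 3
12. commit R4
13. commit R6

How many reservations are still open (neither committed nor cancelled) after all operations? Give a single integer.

Answer: 1

Derivation:
Step 1: reserve R1 A 8 -> on_hand[A=43 B=29] avail[A=35 B=29] open={R1}
Step 2: cancel R1 -> on_hand[A=43 B=29] avail[A=43 B=29] open={}
Step 3: reserve R2 A 3 -> on_hand[A=43 B=29] avail[A=40 B=29] open={R2}
Step 4: commit R2 -> on_hand[A=40 B=29] avail[A=40 B=29] open={}
Step 5: reserve R3 A 1 -> on_hand[A=40 B=29] avail[A=39 B=29] open={R3}
Step 6: commit R3 -> on_hand[A=39 B=29] avail[A=39 B=29] open={}
Step 7: reserve R4 A 7 -> on_hand[A=39 B=29] avail[A=32 B=29] open={R4}
Step 8: reserve R5 A 3 -> on_hand[A=39 B=29] avail[A=29 B=29] open={R4,R5}
Step 9: cancel R5 -> on_hand[A=39 B=29] avail[A=32 B=29] open={R4}
Step 10: reserve R6 B 8 -> on_hand[A=39 B=29] avail[A=32 B=21] open={R4,R6}
Step 11: reserve R7 B 3 -> on_hand[A=39 B=29] avail[A=32 B=18] open={R4,R6,R7}
Step 12: commit R4 -> on_hand[A=32 B=29] avail[A=32 B=18] open={R6,R7}
Step 13: commit R6 -> on_hand[A=32 B=21] avail[A=32 B=18] open={R7}
Open reservations: ['R7'] -> 1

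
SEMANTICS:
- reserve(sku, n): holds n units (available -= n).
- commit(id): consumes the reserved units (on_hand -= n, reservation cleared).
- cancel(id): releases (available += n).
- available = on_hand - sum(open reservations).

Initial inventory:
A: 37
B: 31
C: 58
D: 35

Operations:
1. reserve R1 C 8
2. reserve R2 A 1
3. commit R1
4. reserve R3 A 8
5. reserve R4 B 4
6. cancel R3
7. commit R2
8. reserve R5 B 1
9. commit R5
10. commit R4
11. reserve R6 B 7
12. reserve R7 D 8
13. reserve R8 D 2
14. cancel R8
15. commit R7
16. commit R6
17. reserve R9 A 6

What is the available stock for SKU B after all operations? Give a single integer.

Step 1: reserve R1 C 8 -> on_hand[A=37 B=31 C=58 D=35] avail[A=37 B=31 C=50 D=35] open={R1}
Step 2: reserve R2 A 1 -> on_hand[A=37 B=31 C=58 D=35] avail[A=36 B=31 C=50 D=35] open={R1,R2}
Step 3: commit R1 -> on_hand[A=37 B=31 C=50 D=35] avail[A=36 B=31 C=50 D=35] open={R2}
Step 4: reserve R3 A 8 -> on_hand[A=37 B=31 C=50 D=35] avail[A=28 B=31 C=50 D=35] open={R2,R3}
Step 5: reserve R4 B 4 -> on_hand[A=37 B=31 C=50 D=35] avail[A=28 B=27 C=50 D=35] open={R2,R3,R4}
Step 6: cancel R3 -> on_hand[A=37 B=31 C=50 D=35] avail[A=36 B=27 C=50 D=35] open={R2,R4}
Step 7: commit R2 -> on_hand[A=36 B=31 C=50 D=35] avail[A=36 B=27 C=50 D=35] open={R4}
Step 8: reserve R5 B 1 -> on_hand[A=36 B=31 C=50 D=35] avail[A=36 B=26 C=50 D=35] open={R4,R5}
Step 9: commit R5 -> on_hand[A=36 B=30 C=50 D=35] avail[A=36 B=26 C=50 D=35] open={R4}
Step 10: commit R4 -> on_hand[A=36 B=26 C=50 D=35] avail[A=36 B=26 C=50 D=35] open={}
Step 11: reserve R6 B 7 -> on_hand[A=36 B=26 C=50 D=35] avail[A=36 B=19 C=50 D=35] open={R6}
Step 12: reserve R7 D 8 -> on_hand[A=36 B=26 C=50 D=35] avail[A=36 B=19 C=50 D=27] open={R6,R7}
Step 13: reserve R8 D 2 -> on_hand[A=36 B=26 C=50 D=35] avail[A=36 B=19 C=50 D=25] open={R6,R7,R8}
Step 14: cancel R8 -> on_hand[A=36 B=26 C=50 D=35] avail[A=36 B=19 C=50 D=27] open={R6,R7}
Step 15: commit R7 -> on_hand[A=36 B=26 C=50 D=27] avail[A=36 B=19 C=50 D=27] open={R6}
Step 16: commit R6 -> on_hand[A=36 B=19 C=50 D=27] avail[A=36 B=19 C=50 D=27] open={}
Step 17: reserve R9 A 6 -> on_hand[A=36 B=19 C=50 D=27] avail[A=30 B=19 C=50 D=27] open={R9}
Final available[B] = 19

Answer: 19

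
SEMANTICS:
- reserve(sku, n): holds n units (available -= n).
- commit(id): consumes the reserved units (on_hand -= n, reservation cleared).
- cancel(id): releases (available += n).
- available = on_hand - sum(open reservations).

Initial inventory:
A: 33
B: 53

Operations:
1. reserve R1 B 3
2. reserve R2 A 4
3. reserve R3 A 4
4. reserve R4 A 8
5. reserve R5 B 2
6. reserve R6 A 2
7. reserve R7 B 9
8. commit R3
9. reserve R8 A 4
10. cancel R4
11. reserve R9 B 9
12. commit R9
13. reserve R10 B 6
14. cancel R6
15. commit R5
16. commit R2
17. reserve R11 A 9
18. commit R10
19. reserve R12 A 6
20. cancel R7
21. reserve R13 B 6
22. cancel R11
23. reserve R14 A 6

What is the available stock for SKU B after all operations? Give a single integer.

Answer: 27

Derivation:
Step 1: reserve R1 B 3 -> on_hand[A=33 B=53] avail[A=33 B=50] open={R1}
Step 2: reserve R2 A 4 -> on_hand[A=33 B=53] avail[A=29 B=50] open={R1,R2}
Step 3: reserve R3 A 4 -> on_hand[A=33 B=53] avail[A=25 B=50] open={R1,R2,R3}
Step 4: reserve R4 A 8 -> on_hand[A=33 B=53] avail[A=17 B=50] open={R1,R2,R3,R4}
Step 5: reserve R5 B 2 -> on_hand[A=33 B=53] avail[A=17 B=48] open={R1,R2,R3,R4,R5}
Step 6: reserve R6 A 2 -> on_hand[A=33 B=53] avail[A=15 B=48] open={R1,R2,R3,R4,R5,R6}
Step 7: reserve R7 B 9 -> on_hand[A=33 B=53] avail[A=15 B=39] open={R1,R2,R3,R4,R5,R6,R7}
Step 8: commit R3 -> on_hand[A=29 B=53] avail[A=15 B=39] open={R1,R2,R4,R5,R6,R7}
Step 9: reserve R8 A 4 -> on_hand[A=29 B=53] avail[A=11 B=39] open={R1,R2,R4,R5,R6,R7,R8}
Step 10: cancel R4 -> on_hand[A=29 B=53] avail[A=19 B=39] open={R1,R2,R5,R6,R7,R8}
Step 11: reserve R9 B 9 -> on_hand[A=29 B=53] avail[A=19 B=30] open={R1,R2,R5,R6,R7,R8,R9}
Step 12: commit R9 -> on_hand[A=29 B=44] avail[A=19 B=30] open={R1,R2,R5,R6,R7,R8}
Step 13: reserve R10 B 6 -> on_hand[A=29 B=44] avail[A=19 B=24] open={R1,R10,R2,R5,R6,R7,R8}
Step 14: cancel R6 -> on_hand[A=29 B=44] avail[A=21 B=24] open={R1,R10,R2,R5,R7,R8}
Step 15: commit R5 -> on_hand[A=29 B=42] avail[A=21 B=24] open={R1,R10,R2,R7,R8}
Step 16: commit R2 -> on_hand[A=25 B=42] avail[A=21 B=24] open={R1,R10,R7,R8}
Step 17: reserve R11 A 9 -> on_hand[A=25 B=42] avail[A=12 B=24] open={R1,R10,R11,R7,R8}
Step 18: commit R10 -> on_hand[A=25 B=36] avail[A=12 B=24] open={R1,R11,R7,R8}
Step 19: reserve R12 A 6 -> on_hand[A=25 B=36] avail[A=6 B=24] open={R1,R11,R12,R7,R8}
Step 20: cancel R7 -> on_hand[A=25 B=36] avail[A=6 B=33] open={R1,R11,R12,R8}
Step 21: reserve R13 B 6 -> on_hand[A=25 B=36] avail[A=6 B=27] open={R1,R11,R12,R13,R8}
Step 22: cancel R11 -> on_hand[A=25 B=36] avail[A=15 B=27] open={R1,R12,R13,R8}
Step 23: reserve R14 A 6 -> on_hand[A=25 B=36] avail[A=9 B=27] open={R1,R12,R13,R14,R8}
Final available[B] = 27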